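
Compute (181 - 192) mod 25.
14

(181 - 192) = -11
-11 mod 25 = 14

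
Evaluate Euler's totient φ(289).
272

Prime factorization: 289 = 17^2
Using the formula φ(n) = n × Π(1 - 1/p) for each prime factor p:
φ(289) = 289 × (1 - 1/17)
φ(289) = 272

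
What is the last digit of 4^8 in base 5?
8 = 8 (binary 1000). Repeated squaring mod 5: 4^1 ≡ 4; 4^2 ≡ 4² = 16 ≡ 1; 4^4 ≡ 1² = 1 ≡ 1; 4^8 ≡ 1² = 1 ≡ 1. So 4^8 ≡ 1 (mod 5).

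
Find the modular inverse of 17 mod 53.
17^(-1) ≡ 25 (mod 53). Verification: 17 × 25 = 425 ≡ 1 (mod 53)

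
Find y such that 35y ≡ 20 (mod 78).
34

Since gcd(35, 78) = 1 divides 20, a solution exists.
Multiply both sides by the inverse of 35 mod 78:
  35^(-1) mod 78 = 29
  x ≡ 29 × 20 ≡ 580 ≡ 34 (mod 78)
Verification: 35 × 34 = 1190 = 15 × 78 + 20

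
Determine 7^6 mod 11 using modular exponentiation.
6 = 4 + 2 (binary 110). Repeated squaring mod 11: 7^1 ≡ 7; 7^2 ≡ 7² = 49 ≡ 5; 7^4 ≡ 5² = 25 ≡ 3. Multiply: 7^6 = 7^4 × 7^2 ≡ 3 × 5 (mod 11): 3 × 5 = 15 ≡ 4. So 7^6 ≡ 4 (mod 11).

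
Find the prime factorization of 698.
2 × 349

Divide by primes starting from smallest:
698 ÷ 2 = 349
349 ÷ 349 = 1

698 = 2 × 349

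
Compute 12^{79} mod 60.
48

Using successive squaring:
Binary expansion of 79: 1001111
Powers of 12 mod 60 (each is the square of the previous):
  12^1 ≡ 12 (mod 60)
  12^2 ≡ 12² = 144 ≡ 24 (mod 60)
  12^4 ≡ 24² = 576 ≡ 36 (mod 60)
  12^8 ≡ 36² = 1296 ≡ 36 (mod 60)
  12^16 ≡ 36² = 1296 ≡ 36 (mod 60)
  12^32 ≡ 36² = 1296 ≡ 36 (mod 60)
  12^64 ≡ 36² = 1296 ≡ 36 (mod 60)
79 = 64 + 8 + 4 + 2 + 1, so 12^79 = 12^64 × 12^8 × 12^4 × 12^2 × 12^1 ≡ 36 × 36 × 36 × 24 × 12 (mod 60)
Multiplying step by step:
  36 × 36 = 1296 ≡ 36 (mod 60)
  36 × 36 = 1296 ≡ 36 (mod 60)
  36 × 24 = 864 ≡ 24 (mod 60)
  24 × 12 = 288 ≡ 48 (mod 60)
Result: 12^79 ≡ 48 (mod 60)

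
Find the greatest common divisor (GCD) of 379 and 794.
1

Using the Euclidean algorithm:
379 = 0 × 794 + 379
794 = 2 × 379 + 36
379 = 10 × 36 + 19
36 = 1 × 19 + 17
19 = 1 × 17 + 2
17 = 8 × 2 + 1
2 = 2 × 1 + 0

GCD(379, 794) = 1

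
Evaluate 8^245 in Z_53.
Using Fermat: 8^{52} ≡ 1 (mod 53). 245 ≡ 37 (mod 52). So 8^{245} ≡ 8^{37} ≡ 22 (mod 53)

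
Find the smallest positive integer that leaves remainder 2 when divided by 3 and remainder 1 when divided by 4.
M = 3 × 4 = 12. M₁ = 4, y₁ ≡ 1 (mod 3). M₂ = 3, y₂ ≡ 3 (mod 4). z = 2×4×1 + 1×3×3 ≡ 5 (mod 12). The smallest positive such number is 5.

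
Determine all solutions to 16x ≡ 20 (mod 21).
17

Since gcd(16, 21) = 1 divides 20, a solution exists.
Multiply both sides by the inverse of 16 mod 21:
  16^(-1) mod 21 = 4
  x ≡ 4 × 20 ≡ 80 ≡ 17 (mod 21)
Verification: 16 × 17 = 272 = 12 × 21 + 20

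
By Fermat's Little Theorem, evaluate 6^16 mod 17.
By Fermat's Little Theorem, 6^{16} ≡ 1 (mod 17) since 17 is prime and gcd(6, 17) = 1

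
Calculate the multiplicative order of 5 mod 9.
Powers of 5 mod 9: 5^1≡5, 5^2≡7, 5^3≡8, 5^4≡4, 5^5≡2, 5^6≡1. Order = 6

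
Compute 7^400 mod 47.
Using Fermat: 7^{46} ≡ 1 (mod 47). 400 ≡ 32 (mod 46). So 7^{400} ≡ 7^{32} ≡ 18 (mod 47)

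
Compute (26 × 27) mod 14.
2

(26 × 27) = 702
702 mod 14 = 2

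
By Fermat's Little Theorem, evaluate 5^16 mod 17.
By Fermat's Little Theorem, 5^{16} ≡ 1 (mod 17) since 17 is prime and gcd(5, 17) = 1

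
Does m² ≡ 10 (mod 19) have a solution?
By Euler's criterion: 10^{9} ≡ 18 (mod 19). Since this equals -1 (≡ 18), 10 is not a QR.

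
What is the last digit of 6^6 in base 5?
6 ≡ 1 (mod 5). 6 = 4 + 2 (binary 110). Repeated squaring mod 5: 1^1 ≡ 1; 1^2 ≡ 1² = 1 ≡ 1; 1^4 ≡ 1² = 1 ≡ 1. Multiply: 6^6 ≡ 1^4 × 1^2 ≡ 1 × 1 (mod 5): 1 × 1 = 1 ≡ 1. So 6^6 ≡ 1 (mod 5).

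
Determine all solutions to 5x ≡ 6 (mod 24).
6

Since gcd(5, 24) = 1 divides 6, a solution exists.
Multiply both sides by the inverse of 5 mod 24:
  5^(-1) mod 24 = 5
  x ≡ 5 × 6 ≡ 30 ≡ 6 (mod 24)
Verification: 5 × 6 = 30 = 1 × 24 + 6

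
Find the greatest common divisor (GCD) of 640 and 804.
4

Using the Euclidean algorithm:
640 = 0 × 804 + 640
804 = 1 × 640 + 164
640 = 3 × 164 + 148
164 = 1 × 148 + 16
148 = 9 × 16 + 4
16 = 4 × 4 + 0

GCD(640, 804) = 4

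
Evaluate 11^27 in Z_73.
Using repeated squaring. 27 = 16 + 8 + 2 + 1 (binary 11011). Repeated squaring mod 73: 11^1 ≡ 11; 11^2 ≡ 11² = 121 ≡ 48; 11^4 ≡ 48² = 2304 ≡ 41; 11^8 ≡ 41² = 1681 ≡ 2; 11^16 ≡ 2² = 4 ≡ 4. Multiply: 11^27 = 11^16 × 11^8 × 11^2 × 11^1 ≡ 4 × 2 × 48 × 11 (mod 73): 4 × 2 = 8 ≡ 8; 8 × 48 = 384 ≡ 19; 19 × 11 = 209 ≡ 63. So 11^27 ≡ 63 (mod 73).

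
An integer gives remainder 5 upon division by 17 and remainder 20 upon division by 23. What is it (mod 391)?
M = 17 × 23 = 391. M₁ = 23, y₁ ≡ 3 (mod 17). M₂ = 17, y₂ ≡ 19 (mod 23). t = 5×23×3 + 20×17×19 ≡ 158 (mod 391). The smallest positive such number is 158.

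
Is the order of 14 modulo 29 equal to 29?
No, the actual order is 28, not 29.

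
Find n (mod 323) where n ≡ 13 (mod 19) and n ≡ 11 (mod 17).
M = 19 × 17 = 323. M₁ = 17, y₁ ≡ 9 (mod 19). M₂ = 19, y₂ ≡ 9 (mod 17). n = 13×17×9 + 11×19×9 ≡ 317 (mod 323)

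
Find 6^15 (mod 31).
Using repeated squaring. 15 = 8 + 4 + 2 + 1 (binary 1111). Repeated squaring mod 31: 6^1 ≡ 6; 6^2 ≡ 6² = 36 ≡ 5; 6^4 ≡ 5² = 25 ≡ 25; 6^8 ≡ 25² = 625 ≡ 5. Multiply: 6^15 = 6^8 × 6^4 × 6^2 × 6^1 ≡ 5 × 25 × 5 × 6 (mod 31): 5 × 25 = 125 ≡ 1; 1 × 5 = 5 ≡ 5; 5 × 6 = 30 ≡ 30. So 6^15 ≡ 30 (mod 31).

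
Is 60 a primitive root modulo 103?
No

To verify, check if 60^(102/q) ≢ 1 (mod 103) for each prime divisor q of 102
Divisors of 102 = 102: [1, 2, 3, 6, 17, 34, 51, 102]
  60^(102/17) = 60^6 ≡ 81 (mod 103)
  60^(102/2) = 60^51 ≡ 1 (mod 103)
  60^(102/3) = 60^34 ≡ 46 (mod 103)
Conclusion: 60 is not a primitive root modulo 103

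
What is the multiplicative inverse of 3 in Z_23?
8

Using Extended Euclidean Algorithm:
gcd(3, 23) = 1
Bezout coefficients: 3 × 8 + 23 × -1 = 1
So 3 × 8 ≡ 1 (mod 23)
The inverse is 8 mod 23 = 8
Verification: 3 × 8 = 24 = 1 × 23 + 1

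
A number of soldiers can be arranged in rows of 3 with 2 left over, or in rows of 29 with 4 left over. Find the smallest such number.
M = 3 × 29 = 87. M₁ = 29, y₁ ≡ 2 (mod 3). M₂ = 3, y₂ ≡ 10 (mod 29). x = 2×29×2 + 4×3×10 ≡ 62 (mod 87). The smallest positive such number is 62.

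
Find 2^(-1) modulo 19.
10

Using Extended Euclidean Algorithm:
gcd(2, 19) = 1
Bezout coefficients: 2 × -9 + 19 × 1 = 1
So 2 × -9 ≡ 1 (mod 19)
The inverse is -9 mod 19 = 10
Verification: 2 × 10 = 20 = 1 × 19 + 1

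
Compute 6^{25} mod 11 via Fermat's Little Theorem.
10

By Fermat's Little Theorem, a^(p-1) ≡ 1 (mod p) for prime p and gcd(a, p) = 1
Here p = 11, so 6^10 ≡ 1 (mod 11)
We can reduce the exponent: 25 mod 10 = 5
So 6^25 ≡ 6^5 (mod 11)
Computing: 6^5 mod 11 = 10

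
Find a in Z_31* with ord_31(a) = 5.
2 has order 5 mod 31 since 2^{5} ≡ 1 (mod 31) and no smaller power works.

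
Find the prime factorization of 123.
3 × 41

Divide by primes starting from smallest:
123 ÷ 3 = 41
41 ÷ 41 = 1

123 = 3 × 41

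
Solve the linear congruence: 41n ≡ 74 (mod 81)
67

Since gcd(41, 81) = 1 divides 74, a solution exists.
Multiply both sides by the inverse of 41 mod 81:
  41^(-1) mod 81 = 2
  x ≡ 2 × 74 ≡ 148 ≡ 67 (mod 81)
Verification: 41 × 67 = 2747 = 33 × 81 + 74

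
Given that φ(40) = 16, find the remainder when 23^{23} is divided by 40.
By Euler: 23^{16} ≡ 1 (mod 40) since gcd(23, 40) = 1. 23 = 1×16 + 7. So 23^{23} ≡ 23^{7} ≡ 7 (mod 40)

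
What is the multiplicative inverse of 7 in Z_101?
29

Using Extended Euclidean Algorithm:
gcd(7, 101) = 1
Bezout coefficients: 7 × 29 + 101 × -2 = 1
So 7 × 29 ≡ 1 (mod 101)
The inverse is 29 mod 101 = 29
Verification: 7 × 29 = 203 = 2 × 101 + 1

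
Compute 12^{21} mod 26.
12

Using successive squaring:
Binary expansion of 21: 10101
Powers of 12 mod 26 (each is the square of the previous):
  12^1 ≡ 12 (mod 26)
  12^2 ≡ 12² = 144 ≡ 14 (mod 26)
  12^4 ≡ 14² = 196 ≡ 14 (mod 26)
  12^8 ≡ 14² = 196 ≡ 14 (mod 26)
  12^16 ≡ 14² = 196 ≡ 14 (mod 26)
21 = 16 + 4 + 1, so 12^21 = 12^16 × 12^4 × 12^1 ≡ 14 × 14 × 12 (mod 26)
Multiplying step by step:
  14 × 14 = 196 ≡ 14 (mod 26)
  14 × 12 = 168 ≡ 12 (mod 26)
Result: 12^21 ≡ 12 (mod 26)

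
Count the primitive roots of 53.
24

The number of primitive roots modulo p is φ(p-1) = φ(52)
φ(52) = 24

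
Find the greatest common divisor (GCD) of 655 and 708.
1

Using the Euclidean algorithm:
655 = 0 × 708 + 655
708 = 1 × 655 + 53
655 = 12 × 53 + 19
53 = 2 × 19 + 15
19 = 1 × 15 + 4
15 = 3 × 4 + 3
4 = 1 × 3 + 1
3 = 3 × 1 + 0

GCD(655, 708) = 1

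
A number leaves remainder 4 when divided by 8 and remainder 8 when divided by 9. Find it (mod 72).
M = 8 × 9 = 72. M₁ = 9, y₁ ≡ 1 (mod 8). M₂ = 8, y₂ ≡ 8 (mod 9). m = 4×9×1 + 8×8×8 ≡ 44 (mod 72)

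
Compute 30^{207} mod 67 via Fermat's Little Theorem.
66

By Fermat's Little Theorem, a^(p-1) ≡ 1 (mod p) for prime p and gcd(a, p) = 1
Here p = 67, so 30^66 ≡ 1 (mod 67)
We can reduce the exponent: 207 mod 66 = 9
So 30^207 ≡ 30^9 (mod 67)
Computing: 30^9 mod 67 = 66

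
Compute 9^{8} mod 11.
3

Using successive squaring:
Binary expansion of 8: 1000
Powers of 9 mod 11 (each is the square of the previous):
  9^1 ≡ 9 (mod 11)
  9^2 ≡ 9² = 81 ≡ 4 (mod 11)
  9^4 ≡ 4² = 16 ≡ 5 (mod 11)
  9^8 ≡ 5² = 25 ≡ 3 (mod 11)
8 is a power of 2, so 9^8 is the last square: ≡ 3 (mod 11)
Result: 9^8 ≡ 3 (mod 11)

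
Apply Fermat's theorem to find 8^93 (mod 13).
By Fermat: 8^{12} ≡ 1 (mod 13). 93 = 7×12 + 9. So 8^{93} ≡ 8^{9} ≡ 8 (mod 13)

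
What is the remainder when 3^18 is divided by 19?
Using Fermat: 3^{18} ≡ 1 (mod 19). 18 ≡ 0 (mod 18). So 3^{18} ≡ 3^{0} ≡ 1 (mod 19)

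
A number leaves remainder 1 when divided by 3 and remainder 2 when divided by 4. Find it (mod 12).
M = 3 × 4 = 12. M₁ = 4, y₁ ≡ 1 (mod 3). M₂ = 3, y₂ ≡ 3 (mod 4). y = 1×4×1 + 2×3×3 ≡ 10 (mod 12)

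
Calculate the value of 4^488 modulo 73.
Using Fermat: 4^{72} ≡ 1 (mod 73). 488 ≡ 56 (mod 72). So 4^{488} ≡ 4^{56} ≡ 16 (mod 73)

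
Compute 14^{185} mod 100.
24

Using successive squaring:
Binary expansion of 185: 10111001
Powers of 14 mod 100 (each is the square of the previous):
  14^1 ≡ 14 (mod 100)
  14^2 ≡ 14² = 196 ≡ 96 (mod 100)
  14^4 ≡ 96² = 9216 ≡ 16 (mod 100)
  14^8 ≡ 16² = 256 ≡ 56 (mod 100)
  14^16 ≡ 56² = 3136 ≡ 36 (mod 100)
  14^32 ≡ 36² = 1296 ≡ 96 (mod 100)
  14^64 ≡ 96² = 9216 ≡ 16 (mod 100)
  14^128 ≡ 16² = 256 ≡ 56 (mod 100)
185 = 128 + 32 + 16 + 8 + 1, so 14^185 = 14^128 × 14^32 × 14^16 × 14^8 × 14^1 ≡ 56 × 96 × 36 × 56 × 14 (mod 100)
Multiplying step by step:
  56 × 96 = 5376 ≡ 76 (mod 100)
  76 × 36 = 2736 ≡ 36 (mod 100)
  36 × 56 = 2016 ≡ 16 (mod 100)
  16 × 14 = 224 ≡ 24 (mod 100)
Result: 14^185 ≡ 24 (mod 100)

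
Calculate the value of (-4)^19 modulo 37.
Using repeated squaring. (-4) ≡ 33 (mod 37). 19 = 16 + 2 + 1 (binary 10011). Repeated squaring mod 37: 33^1 ≡ 33; 33^2 ≡ 33² = 1089 ≡ 16; 33^4 ≡ 16² = 256 ≡ 34; 33^8 ≡ 34² = 1156 ≡ 9; 33^16 ≡ 9² = 81 ≡ 7. Multiply: (-4)^19 ≡ 33^16 × 33^2 × 33^1 ≡ 7 × 16 × 33 (mod 37): 7 × 16 = 112 ≡ 1; 1 × 33 = 33 ≡ 33. So (-4)^19 ≡ 33 (mod 37).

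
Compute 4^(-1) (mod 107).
27

Using Extended Euclidean Algorithm:
gcd(4, 107) = 1
Bezout coefficients: 4 × 27 + 107 × -1 = 1
So 4 × 27 ≡ 1 (mod 107)
The inverse is 27 mod 107 = 27
Verification: 4 × 27 = 108 = 1 × 107 + 1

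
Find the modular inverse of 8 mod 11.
8^(-1) ≡ 7 (mod 11). Verification: 8 × 7 = 56 ≡ 1 (mod 11)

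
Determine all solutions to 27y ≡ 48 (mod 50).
24

Since gcd(27, 50) = 1 divides 48, a solution exists.
Multiply both sides by the inverse of 27 mod 50:
  27^(-1) mod 50 = 13
  x ≡ 13 × 48 ≡ 624 ≡ 24 (mod 50)
Verification: 27 × 24 = 648 = 12 × 50 + 48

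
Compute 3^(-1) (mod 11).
3^(-1) ≡ 4 (mod 11). Verification: 3 × 4 = 12 ≡ 1 (mod 11)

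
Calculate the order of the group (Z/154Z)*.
60

Prime factorization: 154 = 2 × 7 × 11
Using the formula φ(n) = n × Π(1 - 1/p) for each prime factor p:
φ(154) = 154 × (1 - 1/2) × (1 - 1/7) × (1 - 1/11)
φ(154) = 60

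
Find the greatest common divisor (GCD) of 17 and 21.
1

Using the Euclidean algorithm:
17 = 0 × 21 + 17
21 = 1 × 17 + 4
17 = 4 × 4 + 1
4 = 4 × 1 + 0

GCD(17, 21) = 1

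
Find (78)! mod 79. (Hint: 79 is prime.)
By Wilson's theorem, (78)! ≡ -1 ≡ 78 (mod 79)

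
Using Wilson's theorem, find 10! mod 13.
(12)! = (10)! × (11) × (12) ≡ -1 (mod 13). So (10)! ≡ -1 × [(12)(11)]^(-1) ≡ 6 (mod 13)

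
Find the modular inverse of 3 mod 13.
3^(-1) ≡ 9 (mod 13). Verification: 3 × 9 = 27 ≡ 1 (mod 13)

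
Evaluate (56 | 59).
(56/59) = 56^{29} mod 59 = -1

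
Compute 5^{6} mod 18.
1

Using successive squaring:
Binary expansion of 6: 110
Powers of 5 mod 18 (each is the square of the previous):
  5^1 ≡ 5 (mod 18)
  5^2 ≡ 5² = 25 ≡ 7 (mod 18)
  5^4 ≡ 7² = 49 ≡ 13 (mod 18)
6 = 4 + 2, so 5^6 = 5^4 × 5^2 ≡ 13 × 7 (mod 18)
Multiplying step by step:
  13 × 7 = 91 ≡ 1 (mod 18)
Result: 5^6 ≡ 1 (mod 18)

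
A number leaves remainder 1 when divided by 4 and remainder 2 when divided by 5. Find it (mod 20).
M = 4 × 5 = 20. M₁ = 5, y₁ ≡ 1 (mod 4). M₂ = 4, y₂ ≡ 4 (mod 5). z = 1×5×1 + 2×4×4 ≡ 17 (mod 20)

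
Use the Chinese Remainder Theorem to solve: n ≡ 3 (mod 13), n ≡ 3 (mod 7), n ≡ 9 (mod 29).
1459

Using the Chinese Remainder Theorem:
M = product of moduli = 2639
For equation 1: M_1 = 203, 203 ≡ 8 (mod 13), inverse of 203 mod 13 is 5 (check: 8 × 5 = 40 ≡ 1 (mod 13))
For equation 2: M_2 = 377, 377 ≡ 6 (mod 7), inverse of 377 mod 7 is 6 (check: 6 × 6 = 36 ≡ 1 (mod 7))
For equation 3: M_3 = 91, 91 ≡ 4 (mod 29), inverse of 91 mod 29 is 22 (check: 4 × 22 = 88 ≡ 1 (mod 29))
Combine: n ≡ Σ r_i×M_i×(M_i⁻¹ mod m_i) = 3×203×5 + 3×377×6 + 9×91×22 = 3045 + 6786 + 18018 = 27849
27849 mod 2639 = 1459
n ≡ 1459 (mod 2639)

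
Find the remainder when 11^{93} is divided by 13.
By Fermat: 11^{12} ≡ 1 (mod 13). 93 = 7×12 + 9. So 11^{93} ≡ 11^{9} ≡ 8 (mod 13)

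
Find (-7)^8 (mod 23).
(-7) ≡ 16 (mod 23). 8 = 8 (binary 1000). Repeated squaring mod 23: 16^1 ≡ 16; 16^2 ≡ 16² = 256 ≡ 3; 16^4 ≡ 3² = 9 ≡ 9; 16^8 ≡ 9² = 81 ≡ 12. So (-7)^8 ≡ 12 (mod 23).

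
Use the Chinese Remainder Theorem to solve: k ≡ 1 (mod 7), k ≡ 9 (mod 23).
78

Using the Chinese Remainder Theorem:
M = product of moduli = 161
For equation 1: M_1 = 23, 23 ≡ 2 (mod 7), inverse of 23 mod 7 is 4 (check: 2 × 4 = 8 ≡ 1 (mod 7))
For equation 2: M_2 = 7, 7 ≡ 7 (mod 23), inverse of 7 mod 23 is 10 (check: 7 × 10 = 70 ≡ 1 (mod 23))
Combine: k ≡ Σ r_i×M_i×(M_i⁻¹ mod m_i) = 1×23×4 + 9×7×10 = 92 + 630 = 722
722 mod 161 = 78
k ≡ 78 (mod 161)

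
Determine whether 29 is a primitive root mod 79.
p - 1 = 78 has prime divisors 2, 3, 13. Check 29^(78/q) mod 79 for each: 29^(78/2) = 29^39 ≡ 78, 29^(78/3) = 29^26 ≡ 55, 29^(78/13) = 29^6 ≡ 10 (mod 79). None of these is 1, so 29 has order 78 = φ(79), so it is a primitive root mod 79.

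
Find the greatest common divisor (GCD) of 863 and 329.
1

Using the Euclidean algorithm:
863 = 2 × 329 + 205
329 = 1 × 205 + 124
205 = 1 × 124 + 81
124 = 1 × 81 + 43
81 = 1 × 43 + 38
43 = 1 × 38 + 5
38 = 7 × 5 + 3
5 = 1 × 3 + 2
3 = 1 × 2 + 1
2 = 2 × 1 + 0

GCD(863, 329) = 1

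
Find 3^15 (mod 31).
Using repeated squaring. 15 = 8 + 4 + 2 + 1 (binary 1111). Repeated squaring mod 31: 3^1 ≡ 3; 3^2 ≡ 3² = 9 ≡ 9; 3^4 ≡ 9² = 81 ≡ 19; 3^8 ≡ 19² = 361 ≡ 20. Multiply: 3^15 = 3^8 × 3^4 × 3^2 × 3^1 ≡ 20 × 19 × 9 × 3 (mod 31): 20 × 19 = 380 ≡ 8; 8 × 9 = 72 ≡ 10; 10 × 3 = 30 ≡ 30. So 3^15 ≡ 30 (mod 31).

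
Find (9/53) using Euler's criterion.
(9/53) = 9^{26} mod 53 = 1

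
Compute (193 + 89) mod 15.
12

(193 + 89) = 282
282 mod 15 = 12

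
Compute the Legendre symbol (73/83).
(73/83) = 73^{41} mod 83 = -1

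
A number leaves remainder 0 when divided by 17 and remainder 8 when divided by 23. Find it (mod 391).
M = 17 × 23 = 391. M₁ = 23, y₁ ≡ 3 (mod 17). M₂ = 17, y₂ ≡ 19 (mod 23). k = 0×23×3 + 8×17×19 ≡ 238 (mod 391)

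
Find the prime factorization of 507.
3 × 13^2

Divide by primes starting from smallest:
507 ÷ 3 = 169
169 ÷ 13 = 13
13 ÷ 13 = 1

507 = 3 × 13^2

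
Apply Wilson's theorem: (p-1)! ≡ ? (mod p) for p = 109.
By Wilson's theorem, (108)! ≡ -1 ≡ 108 (mod 109)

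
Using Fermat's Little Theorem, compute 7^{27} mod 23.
17

By Fermat's Little Theorem, a^(p-1) ≡ 1 (mod p) for prime p and gcd(a, p) = 1
Here p = 23, so 7^22 ≡ 1 (mod 23)
We can reduce the exponent: 27 mod 22 = 5
So 7^27 ≡ 7^5 (mod 23)
Computing: 7^5 mod 23 = 17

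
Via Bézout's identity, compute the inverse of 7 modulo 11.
Extended GCD: 7(-3) + 11(2) = 1. So 7^(-1) ≡ 8 ≡ 8 (mod 11). Verify: 7 × 8 = 56 ≡ 1 (mod 11)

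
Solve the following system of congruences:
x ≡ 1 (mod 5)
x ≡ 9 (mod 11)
31

Using the Chinese Remainder Theorem:
M = product of moduli = 55
For equation 1: M_1 = 11, 11 ≡ 1 (mod 5), inverse of 11 mod 5 is 1 (check: 1 × 1 = 1 ≡ 1 (mod 5))
For equation 2: M_2 = 5, 5 ≡ 5 (mod 11), inverse of 5 mod 11 is 9 (check: 5 × 9 = 45 ≡ 1 (mod 11))
Combine: x ≡ Σ r_i×M_i×(M_i⁻¹ mod m_i) = 1×11×1 + 9×5×9 = 11 + 405 = 416
416 mod 55 = 31
x ≡ 31 (mod 55)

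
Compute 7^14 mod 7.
Using repeated squaring. 7 ≡ 0 (mod 7). 14 = 8 + 4 + 2 (binary 1110). Repeated squaring mod 7: 0^1 ≡ 0; 0^2 ≡ 0² = 0 ≡ 0; 0^4 ≡ 0² = 0 ≡ 0; 0^8 ≡ 0² = 0 ≡ 0. Multiply: 7^14 ≡ 0^8 × 0^4 × 0^2 ≡ 0 × 0 × 0 (mod 7): 0 × 0 = 0 ≡ 0; 0 × 0 = 0 ≡ 0. So 7^14 ≡ 0 (mod 7).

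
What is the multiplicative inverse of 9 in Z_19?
17

Using Extended Euclidean Algorithm:
gcd(9, 19) = 1
Bezout coefficients: 9 × -2 + 19 × 1 = 1
So 9 × -2 ≡ 1 (mod 19)
The inverse is -2 mod 19 = 17
Verification: 9 × 17 = 153 = 8 × 19 + 1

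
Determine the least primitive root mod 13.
p - 1 = 12 has prime divisors 2, 3. h is a primitive root mod 13 iff h^(12/q) ≢ 1 (mod 13) for each such q.
h = 2: 2^6 ≡ 12, 2^4 ≡ 3 (mod 13); none is 1, so 2 has order 12 and is a primitive root.
The smallest primitive root mod 13 is g = 2.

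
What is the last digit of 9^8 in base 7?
9 ≡ 2 (mod 7). 8 = 8 (binary 1000). Repeated squaring mod 7: 2^1 ≡ 2; 2^2 ≡ 2² = 4 ≡ 4; 2^4 ≡ 4² = 16 ≡ 2; 2^8 ≡ 2² = 4 ≡ 4. So 9^8 ≡ 4 (mod 7).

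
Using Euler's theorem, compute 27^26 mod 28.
By Euler: 27^{12} ≡ 1 (mod 28) since gcd(27, 28) = 1. 26 = 2×12 + 2. So 27^{26} ≡ 27^{2} ≡ 1 (mod 28)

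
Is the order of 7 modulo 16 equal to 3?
No, the actual order is 2, not 3.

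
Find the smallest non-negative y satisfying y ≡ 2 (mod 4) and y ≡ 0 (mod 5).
M = 4 × 5 = 20. M₁ = 5, y₁ ≡ 1 (mod 4). M₂ = 4, y₂ ≡ 4 (mod 5). y = 2×5×1 + 0×4×4 ≡ 10 (mod 20)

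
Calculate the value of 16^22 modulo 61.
Using repeated squaring. 22 = 16 + 4 + 2 (binary 10110). Repeated squaring mod 61: 16^1 ≡ 16; 16^2 ≡ 16² = 256 ≡ 12; 16^4 ≡ 12² = 144 ≡ 22; 16^8 ≡ 22² = 484 ≡ 57; 16^16 ≡ 57² = 3249 ≡ 16. Multiply: 16^22 = 16^16 × 16^4 × 16^2 ≡ 16 × 22 × 12 (mod 61): 16 × 22 = 352 ≡ 47; 47 × 12 = 564 ≡ 15. So 16^22 ≡ 15 (mod 61).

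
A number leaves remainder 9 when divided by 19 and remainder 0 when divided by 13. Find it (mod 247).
M = 19 × 13 = 247. M₁ = 13, y₁ ≡ 3 (mod 19). M₂ = 19, y₂ ≡ 11 (mod 13). k = 9×13×3 + 0×19×11 ≡ 104 (mod 247)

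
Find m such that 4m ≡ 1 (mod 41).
4^(-1) ≡ 31 (mod 41). Verification: 4 × 31 = 124 ≡ 1 (mod 41)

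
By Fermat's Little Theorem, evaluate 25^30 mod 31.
By Fermat's Little Theorem, 25^{30} ≡ 1 (mod 31) since 31 is prime and gcd(25, 31) = 1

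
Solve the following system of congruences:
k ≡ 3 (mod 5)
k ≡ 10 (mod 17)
78

Using the Chinese Remainder Theorem:
M = product of moduli = 85
For equation 1: M_1 = 17, 17 ≡ 2 (mod 5), inverse of 17 mod 5 is 3 (check: 2 × 3 = 6 ≡ 1 (mod 5))
For equation 2: M_2 = 5, 5 ≡ 5 (mod 17), inverse of 5 mod 17 is 7 (check: 5 × 7 = 35 ≡ 1 (mod 17))
Combine: k ≡ Σ r_i×M_i×(M_i⁻¹ mod m_i) = 3×17×3 + 10×5×7 = 153 + 350 = 503
503 mod 85 = 78
k ≡ 78 (mod 85)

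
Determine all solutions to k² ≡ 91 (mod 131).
The square roots of 91 mod 131 are 109 and 22. Verify: 109² = 11881 ≡ 91 (mod 131)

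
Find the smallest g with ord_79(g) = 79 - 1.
p - 1 = 78 has prime divisors 2, 3, 13. h is a primitive root mod 79 iff h^(78/q) ≢ 1 (mod 79) for each such q.
h = 2: 2^39 ≡ 1, 2^26 ≡ 23, 2^6 ≡ 64 (mod 79); 2^39 ≡ 1, so not a primitive root.
h = 3: 3^39 ≡ 78, 3^26 ≡ 23, 3^6 ≡ 18 (mod 79); none is 1, so 3 has order 78 and is a primitive root.
The smallest primitive root mod 79 is g = 3.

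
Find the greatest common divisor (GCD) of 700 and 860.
20

Using the Euclidean algorithm:
700 = 0 × 860 + 700
860 = 1 × 700 + 160
700 = 4 × 160 + 60
160 = 2 × 60 + 40
60 = 1 × 40 + 20
40 = 2 × 20 + 0

GCD(700, 860) = 20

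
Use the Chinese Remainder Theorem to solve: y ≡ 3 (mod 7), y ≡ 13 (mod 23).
59

Using the Chinese Remainder Theorem:
M = product of moduli = 161
For equation 1: M_1 = 23, 23 ≡ 2 (mod 7), inverse of 23 mod 7 is 4 (check: 2 × 4 = 8 ≡ 1 (mod 7))
For equation 2: M_2 = 7, 7 ≡ 7 (mod 23), inverse of 7 mod 23 is 10 (check: 7 × 10 = 70 ≡ 1 (mod 23))
Combine: y ≡ Σ r_i×M_i×(M_i⁻¹ mod m_i) = 3×23×4 + 13×7×10 = 276 + 910 = 1186
1186 mod 161 = 59
y ≡ 59 (mod 161)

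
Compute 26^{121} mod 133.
26

Using successive squaring:
Binary expansion of 121: 1111001
Powers of 26 mod 133 (each is the square of the previous):
  26^1 ≡ 26 (mod 133)
  26^2 ≡ 26² = 676 ≡ 11 (mod 133)
  26^4 ≡ 11² = 121 ≡ 121 (mod 133)
  26^8 ≡ 121² = 14641 ≡ 11 (mod 133)
  26^16 ≡ 11² = 121 ≡ 121 (mod 133)
  26^32 ≡ 121² = 14641 ≡ 11 (mod 133)
  26^64 ≡ 11² = 121 ≡ 121 (mod 133)
121 = 64 + 32 + 16 + 8 + 1, so 26^121 = 26^64 × 26^32 × 26^16 × 26^8 × 26^1 ≡ 121 × 11 × 121 × 11 × 26 (mod 133)
Multiplying step by step:
  121 × 11 = 1331 ≡ 1 (mod 133)
  1 × 121 = 121 ≡ 121 (mod 133)
  121 × 11 = 1331 ≡ 1 (mod 133)
  1 × 26 = 26 ≡ 26 (mod 133)
Result: 26^121 ≡ 26 (mod 133)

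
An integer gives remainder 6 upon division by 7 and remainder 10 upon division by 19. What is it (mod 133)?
M = 7 × 19 = 133. M₁ = 19, y₁ ≡ 3 (mod 7). M₂ = 7, y₂ ≡ 11 (mod 19). t = 6×19×3 + 10×7×11 ≡ 48 (mod 133). The smallest positive such number is 48.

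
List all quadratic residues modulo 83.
QRs mod 83: {1, 3, 4, 7, 9, 10, 11, 12, 16, 17, 21, 23, 25, 26, 27, 28, 29, 30, 31, 33, 36, 37, 38, 40, 41, 44, 48, 49, 51, 59, 61, 63, 64, 65, 68, 69, 70, 75, 77, 78, 81}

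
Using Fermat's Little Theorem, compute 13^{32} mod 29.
25

By Fermat's Little Theorem, a^(p-1) ≡ 1 (mod p) for prime p and gcd(a, p) = 1
Here p = 29, so 13^28 ≡ 1 (mod 29)
We can reduce the exponent: 32 mod 28 = 4
So 13^32 ≡ 13^4 (mod 29)
Computing: 13^4 mod 29 = 25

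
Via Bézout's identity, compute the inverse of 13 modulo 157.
Extended GCD: 13(-12) + 157(1) = 1. So 13^(-1) ≡ 145 ≡ 145 (mod 157). Verify: 13 × 145 = 1885 ≡ 1 (mod 157)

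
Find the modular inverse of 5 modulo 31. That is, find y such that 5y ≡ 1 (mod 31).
25

Using Extended Euclidean Algorithm:
gcd(5, 31) = 1
Bezout coefficients: 5 × -6 + 31 × 1 = 1
So 5 × -6 ≡ 1 (mod 31)
The inverse is -6 mod 31 = 25
Verification: 5 × 25 = 125 = 4 × 31 + 1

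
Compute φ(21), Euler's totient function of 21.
12

Prime factorization: 21 = 3 × 7
Using the formula φ(n) = n × Π(1 - 1/p) for each prime factor p:
φ(21) = 21 × (1 - 1/3) × (1 - 1/7)
φ(21) = 12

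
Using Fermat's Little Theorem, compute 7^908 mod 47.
By Fermat: 7^{46} ≡ 1 (mod 47). 908 ≡ 34 (mod 46). So 7^{908} ≡ 7^{34} ≡ 36 (mod 47)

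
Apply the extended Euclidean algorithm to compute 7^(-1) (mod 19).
Extended GCD: 7(-8) + 19(3) = 1. So 7^(-1) ≡ 11 ≡ 11 (mod 19). Verify: 7 × 11 = 77 ≡ 1 (mod 19)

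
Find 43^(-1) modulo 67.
53

Using Extended Euclidean Algorithm:
gcd(43, 67) = 1
Bezout coefficients: 43 × -14 + 67 × 9 = 1
So 43 × -14 ≡ 1 (mod 67)
The inverse is -14 mod 67 = 53
Verification: 43 × 53 = 2279 = 34 × 67 + 1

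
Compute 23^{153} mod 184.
23

Using successive squaring:
Binary expansion of 153: 10011001
Powers of 23 mod 184 (each is the square of the previous):
  23^1 ≡ 23 (mod 184)
  23^2 ≡ 23² = 529 ≡ 161 (mod 184)
  23^4 ≡ 161² = 25921 ≡ 161 (mod 184)
  23^8 ≡ 161² = 25921 ≡ 161 (mod 184)
  23^16 ≡ 161² = 25921 ≡ 161 (mod 184)
  23^32 ≡ 161² = 25921 ≡ 161 (mod 184)
  23^64 ≡ 161² = 25921 ≡ 161 (mod 184)
  23^128 ≡ 161² = 25921 ≡ 161 (mod 184)
153 = 128 + 16 + 8 + 1, so 23^153 = 23^128 × 23^16 × 23^8 × 23^1 ≡ 161 × 161 × 161 × 23 (mod 184)
Multiplying step by step:
  161 × 161 = 25921 ≡ 161 (mod 184)
  161 × 161 = 25921 ≡ 161 (mod 184)
  161 × 23 = 3703 ≡ 23 (mod 184)
Result: 23^153 ≡ 23 (mod 184)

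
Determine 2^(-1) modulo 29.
2^(-1) ≡ 15 (mod 29). Verification: 2 × 15 = 30 ≡ 1 (mod 29)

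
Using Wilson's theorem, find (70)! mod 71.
By Wilson's theorem, (70)! ≡ -1 ≡ 70 (mod 71)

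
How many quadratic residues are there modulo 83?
For prime 83, there are (p-1)/2 = (83-1)/2 = 41 quadratic residues (excluding 0).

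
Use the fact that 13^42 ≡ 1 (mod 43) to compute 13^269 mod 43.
By Fermat: 13^{42} ≡ 1 (mod 43). 269 = 6×42 + 17. So 13^{269} ≡ 13^{17} ≡ 24 (mod 43)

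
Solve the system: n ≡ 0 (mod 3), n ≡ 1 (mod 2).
M = 3 × 2 = 6. M₁ = 2, y₁ ≡ 2 (mod 3). M₂ = 3, y₂ ≡ 1 (mod 2). n = 0×2×2 + 1×3×1 ≡ 3 (mod 6)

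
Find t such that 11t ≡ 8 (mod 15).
13

Since gcd(11, 15) = 1 divides 8, a solution exists.
Multiply both sides by the inverse of 11 mod 15:
  11^(-1) mod 15 = 11
  x ≡ 11 × 8 ≡ 88 ≡ 13 (mod 15)
Verification: 11 × 13 = 143 = 9 × 15 + 8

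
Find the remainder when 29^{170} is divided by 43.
By Fermat: 29^{42} ≡ 1 (mod 43). 170 = 4×42 + 2. So 29^{170} ≡ 29^{2} ≡ 24 (mod 43)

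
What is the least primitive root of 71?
7

A primitive root g modulo p has order p-1 = 70
Prime divisors of 70: [2, 5, 7]
g is a primitive root iff g^(70/q) ≢ 1 (mod 71) for each prime divisor q
Testing small values:
  g = 2: 2^35 ≡ 1, 2^14 ≡ 54, 2^10 ≡ 30 (mod 71) → 2^35 ≡ 1, not primitive root
  g = 3: 3^35 ≡ 1, 3^14 ≡ 54, 3^10 ≡ 48 (mod 71) → 3^35 ≡ 1, not primitive root
  g = 4: 4^35 ≡ 1, 4^14 ≡ 5, 4^10 ≡ 48 (mod 71) → 4^35 ≡ 1, not primitive root
  g = 5: 5^35 ≡ 1, 5^14 ≡ 57, 5^10 ≡ 1 (mod 71) → 5^35 ≡ 1, not primitive root
  g = 6: 6^35 ≡ 1, 6^14 ≡ 5, 6^10 ≡ 20 (mod 71) → 6^35 ≡ 1, not primitive root
  g = 7: 7^35 ≡ 70, 7^14 ≡ 54, 7^10 ≡ 45 (mod 71) → none is 1, primitive root!
The smallest primitive root is 7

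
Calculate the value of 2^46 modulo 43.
Using Fermat: 2^{42} ≡ 1 (mod 43). 46 ≡ 4 (mod 42). So 2^{46} ≡ 2^{4} ≡ 16 (mod 43)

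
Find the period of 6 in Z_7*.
Powers of 6 mod 7: 6^1≡6, 6^2≡1. Order = 2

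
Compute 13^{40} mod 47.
16

Using successive squaring:
Binary expansion of 40: 101000
Powers of 13 mod 47 (each is the square of the previous):
  13^1 ≡ 13 (mod 47)
  13^2 ≡ 13² = 169 ≡ 28 (mod 47)
  13^4 ≡ 28² = 784 ≡ 32 (mod 47)
  13^8 ≡ 32² = 1024 ≡ 37 (mod 47)
  13^16 ≡ 37² = 1369 ≡ 6 (mod 47)
  13^32 ≡ 6² = 36 ≡ 36 (mod 47)
40 = 32 + 8, so 13^40 = 13^32 × 13^8 ≡ 36 × 37 (mod 47)
Multiplying step by step:
  36 × 37 = 1332 ≡ 16 (mod 47)
Result: 13^40 ≡ 16 (mod 47)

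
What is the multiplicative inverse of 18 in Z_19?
18

Using Extended Euclidean Algorithm:
gcd(18, 19) = 1
Bezout coefficients: 18 × -1 + 19 × 1 = 1
So 18 × -1 ≡ 1 (mod 19)
The inverse is -1 mod 19 = 18
Verification: 18 × 18 = 324 = 17 × 19 + 1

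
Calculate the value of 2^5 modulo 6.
5 = 4 + 1 (binary 101). Repeated squaring mod 6: 2^1 ≡ 2; 2^2 ≡ 2² = 4 ≡ 4; 2^4 ≡ 4² = 16 ≡ 4. Multiply: 2^5 = 2^4 × 2^1 ≡ 4 × 2 (mod 6): 4 × 2 = 8 ≡ 2. So 2^5 ≡ 2 (mod 6).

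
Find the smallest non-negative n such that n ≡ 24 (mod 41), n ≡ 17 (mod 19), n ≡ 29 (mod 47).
11873

Using the Chinese Remainder Theorem:
M = product of moduli = 36613
For equation 1: M_1 = 893, 893 ≡ 32 (mod 41), inverse of 893 mod 41 is 9 (check: 32 × 9 = 288 ≡ 1 (mod 41))
For equation 2: M_2 = 1927, 1927 ≡ 8 (mod 19), inverse of 1927 mod 19 is 12 (check: 8 × 12 = 96 ≡ 1 (mod 19))
For equation 3: M_3 = 779, 779 ≡ 27 (mod 47), inverse of 779 mod 47 is 7 (check: 27 × 7 = 189 ≡ 1 (mod 47))
Combine: n ≡ Σ r_i×M_i×(M_i⁻¹ mod m_i) = 24×893×9 + 17×1927×12 + 29×779×7 = 192888 + 393108 + 158137 = 744133
744133 mod 36613 = 11873
n ≡ 11873 (mod 36613)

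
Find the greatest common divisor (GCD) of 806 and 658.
2

Using the Euclidean algorithm:
806 = 1 × 658 + 148
658 = 4 × 148 + 66
148 = 2 × 66 + 16
66 = 4 × 16 + 2
16 = 8 × 2 + 0

GCD(806, 658) = 2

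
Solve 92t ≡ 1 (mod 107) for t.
57

Using Extended Euclidean Algorithm:
gcd(92, 107) = 1
Bezout coefficients: 92 × -50 + 107 × 43 = 1
So 92 × -50 ≡ 1 (mod 107)
The inverse is -50 mod 107 = 57
Verification: 92 × 57 = 5244 = 49 × 107 + 1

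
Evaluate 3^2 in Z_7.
2 = 2 (binary 10). Repeated squaring mod 7: 3^1 ≡ 3; 3^2 ≡ 3² = 9 ≡ 2. So 3^2 ≡ 2 (mod 7).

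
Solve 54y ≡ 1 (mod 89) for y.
61

Using Extended Euclidean Algorithm:
gcd(54, 89) = 1
Bezout coefficients: 54 × -28 + 89 × 17 = 1
So 54 × -28 ≡ 1 (mod 89)
The inverse is -28 mod 89 = 61
Verification: 54 × 61 = 3294 = 37 × 89 + 1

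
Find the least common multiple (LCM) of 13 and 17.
221

First find GCD(13, 17) using the Euclidean algorithm:
13 = 0 × 17 + 13
17 = 1 × 13 + 4
13 = 3 × 4 + 1
4 = 4 × 1 + 0
GCD(13, 17) = 1

LCM formula: LCM(a, b) = (a × b) / GCD(a, b)
LCM(13, 17) = (13 × 17) / 1
LCM(13, 17) = 221 / 1
LCM(13, 17) = 221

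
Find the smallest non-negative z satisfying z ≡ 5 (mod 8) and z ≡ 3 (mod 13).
M = 8 × 13 = 104. M₁ = 13, y₁ ≡ 5 (mod 8). M₂ = 8, y₂ ≡ 5 (mod 13). z = 5×13×5 + 3×8×5 ≡ 29 (mod 104)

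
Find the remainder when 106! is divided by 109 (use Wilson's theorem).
(108)! = (106)! × (107) × (108) ≡ -1 (mod 109). So (106)! ≡ -1 × [(108)(107)]^(-1) ≡ 54 (mod 109)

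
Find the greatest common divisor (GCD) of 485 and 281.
1

Using the Euclidean algorithm:
485 = 1 × 281 + 204
281 = 1 × 204 + 77
204 = 2 × 77 + 50
77 = 1 × 50 + 27
50 = 1 × 27 + 23
27 = 1 × 23 + 4
23 = 5 × 4 + 3
4 = 1 × 3 + 1
3 = 3 × 1 + 0

GCD(485, 281) = 1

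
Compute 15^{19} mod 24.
15

Using successive squaring:
Binary expansion of 19: 10011
Powers of 15 mod 24 (each is the square of the previous):
  15^1 ≡ 15 (mod 24)
  15^2 ≡ 15² = 225 ≡ 9 (mod 24)
  15^4 ≡ 9² = 81 ≡ 9 (mod 24)
  15^8 ≡ 9² = 81 ≡ 9 (mod 24)
  15^16 ≡ 9² = 81 ≡ 9 (mod 24)
19 = 16 + 2 + 1, so 15^19 = 15^16 × 15^2 × 15^1 ≡ 9 × 9 × 15 (mod 24)
Multiplying step by step:
  9 × 9 = 81 ≡ 9 (mod 24)
  9 × 15 = 135 ≡ 15 (mod 24)
Result: 15^19 ≡ 15 (mod 24)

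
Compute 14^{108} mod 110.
16

Using successive squaring:
Binary expansion of 108: 1101100
Powers of 14 mod 110 (each is the square of the previous):
  14^1 ≡ 14 (mod 110)
  14^2 ≡ 14² = 196 ≡ 86 (mod 110)
  14^4 ≡ 86² = 7396 ≡ 26 (mod 110)
  14^8 ≡ 26² = 676 ≡ 16 (mod 110)
  14^16 ≡ 16² = 256 ≡ 36 (mod 110)
  14^32 ≡ 36² = 1296 ≡ 86 (mod 110)
  14^64 ≡ 86² = 7396 ≡ 26 (mod 110)
108 = 64 + 32 + 8 + 4, so 14^108 = 14^64 × 14^32 × 14^8 × 14^4 ≡ 26 × 86 × 16 × 26 (mod 110)
Multiplying step by step:
  26 × 86 = 2236 ≡ 36 (mod 110)
  36 × 16 = 576 ≡ 26 (mod 110)
  26 × 26 = 676 ≡ 16 (mod 110)
Result: 14^108 ≡ 16 (mod 110)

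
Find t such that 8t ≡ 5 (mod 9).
4

Since gcd(8, 9) = 1 divides 5, a solution exists.
Multiply both sides by the inverse of 8 mod 9:
  8^(-1) mod 9 = 8
  x ≡ 8 × 5 ≡ 40 ≡ 4 (mod 9)
Verification: 8 × 4 = 32 = 3 × 9 + 5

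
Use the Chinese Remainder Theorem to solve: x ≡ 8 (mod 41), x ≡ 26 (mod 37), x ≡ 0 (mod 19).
20672

Using the Chinese Remainder Theorem:
M = product of moduli = 28823
For equation 1: M_1 = 703, 703 ≡ 6 (mod 41), inverse of 703 mod 41 is 7 (check: 6 × 7 = 42 ≡ 1 (mod 41))
For equation 2: M_2 = 779, 779 ≡ 2 (mod 37), inverse of 779 mod 37 is 19 (check: 2 × 19 = 38 ≡ 1 (mod 37))
For equation 3: M_3 = 1517, 1517 ≡ 16 (mod 19), inverse of 1517 mod 19 is 6 (check: 16 × 6 = 96 ≡ 1 (mod 19))
Combine: x ≡ Σ r_i×M_i×(M_i⁻¹ mod m_i) = 8×703×7 + 26×779×19 + 0×1517×6 = 39368 + 384826 + 0 = 424194
424194 mod 28823 = 20672
x ≡ 20672 (mod 28823)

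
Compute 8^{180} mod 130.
66

Using successive squaring:
Binary expansion of 180: 10110100
Powers of 8 mod 130 (each is the square of the previous):
  8^1 ≡ 8 (mod 130)
  8^2 ≡ 8² = 64 ≡ 64 (mod 130)
  8^4 ≡ 64² = 4096 ≡ 66 (mod 130)
  8^8 ≡ 66² = 4356 ≡ 66 (mod 130)
  8^16 ≡ 66² = 4356 ≡ 66 (mod 130)
  8^32 ≡ 66² = 4356 ≡ 66 (mod 130)
  8^64 ≡ 66² = 4356 ≡ 66 (mod 130)
  8^128 ≡ 66² = 4356 ≡ 66 (mod 130)
180 = 128 + 32 + 16 + 4, so 8^180 = 8^128 × 8^32 × 8^16 × 8^4 ≡ 66 × 66 × 66 × 66 (mod 130)
Multiplying step by step:
  66 × 66 = 4356 ≡ 66 (mod 130)
  66 × 66 = 4356 ≡ 66 (mod 130)
  66 × 66 = 4356 ≡ 66 (mod 130)
Result: 8^180 ≡ 66 (mod 130)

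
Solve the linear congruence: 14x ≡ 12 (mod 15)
3

Since gcd(14, 15) = 1 divides 12, a solution exists.
Multiply both sides by the inverse of 14 mod 15:
  14^(-1) mod 15 = 14
  x ≡ 14 × 12 ≡ 168 ≡ 3 (mod 15)
Verification: 14 × 3 = 42 = 2 × 15 + 12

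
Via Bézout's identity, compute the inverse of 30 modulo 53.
Extended GCD: 30(23) + 53(-13) = 1. So 30^(-1) ≡ 23 ≡ 23 (mod 53). Verify: 30 × 23 = 690 ≡ 1 (mod 53)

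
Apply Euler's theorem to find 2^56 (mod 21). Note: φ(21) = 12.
By Euler: 2^{12} ≡ 1 (mod 21) since gcd(2, 21) = 1. 56 = 4×12 + 8. So 2^{56} ≡ 2^{8} ≡ 4 (mod 21)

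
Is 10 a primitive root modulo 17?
Yes

To verify, check if 10^(16/q) ≢ 1 (mod 17) for each prime divisor q of 16
Divisors of 16 = 16: [1, 2, 4, 8, 16]
  10^(16/2) = 10^8 ≡ 16 (mod 17)
Conclusion: 10 is a primitive root modulo 17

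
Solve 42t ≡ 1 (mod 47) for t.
42^(-1) ≡ 28 (mod 47). Verification: 42 × 28 = 1176 ≡ 1 (mod 47)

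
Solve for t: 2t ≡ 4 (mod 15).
2

Since gcd(2, 15) = 1 divides 4, a solution exists.
Multiply both sides by the inverse of 2 mod 15:
  2^(-1) mod 15 = 8
  x ≡ 8 × 4 ≡ 32 ≡ 2 (mod 15)
Verification: 2 × 2 = 4 = 0 × 15 + 4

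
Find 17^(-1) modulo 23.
19

Using Extended Euclidean Algorithm:
gcd(17, 23) = 1
Bezout coefficients: 17 × -4 + 23 × 3 = 1
So 17 × -4 ≡ 1 (mod 23)
The inverse is -4 mod 23 = 19
Verification: 17 × 19 = 323 = 14 × 23 + 1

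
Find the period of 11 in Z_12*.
Powers of 11 mod 12: 11^1≡11, 11^2≡1. Order = 2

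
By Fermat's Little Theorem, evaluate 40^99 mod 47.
By Fermat: 40^{46} ≡ 1 (mod 47). 99 = 2×46 + 7. So 40^{99} ≡ 40^{7} ≡ 38 (mod 47)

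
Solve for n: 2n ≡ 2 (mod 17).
1

Since gcd(2, 17) = 1 divides 2, a solution exists.
Multiply both sides by the inverse of 2 mod 17:
  2^(-1) mod 17 = 9
  x ≡ 9 × 2 ≡ 18 ≡ 1 (mod 17)
Verification: 2 × 1 = 2 = 0 × 17 + 2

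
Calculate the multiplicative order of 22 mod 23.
Powers of 22 mod 23: 22^1≡22, 22^2≡1. Order = 2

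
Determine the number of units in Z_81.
54

Prime factorization: 81 = 3^4
Using the formula φ(n) = n × Π(1 - 1/p) for each prime factor p:
φ(81) = 81 × (1 - 1/3)
φ(81) = 54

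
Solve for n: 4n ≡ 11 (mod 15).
14

Since gcd(4, 15) = 1 divides 11, a solution exists.
Multiply both sides by the inverse of 4 mod 15:
  4^(-1) mod 15 = 4
  x ≡ 4 × 11 ≡ 44 ≡ 14 (mod 15)
Verification: 4 × 14 = 56 = 3 × 15 + 11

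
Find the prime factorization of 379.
379

Divide by primes starting from smallest:
379 ÷ 379 = 1

379 = 379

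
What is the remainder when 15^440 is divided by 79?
Using Fermat: 15^{78} ≡ 1 (mod 79). 440 ≡ 50 (mod 78). So 15^{440} ≡ 15^{50} ≡ 46 (mod 79)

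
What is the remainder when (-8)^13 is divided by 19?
Using repeated squaring. (-8) ≡ 11 (mod 19). 13 = 8 + 4 + 1 (binary 1101). Repeated squaring mod 19: 11^1 ≡ 11; 11^2 ≡ 11² = 121 ≡ 7; 11^4 ≡ 7² = 49 ≡ 11; 11^8 ≡ 11² = 121 ≡ 7. Multiply: (-8)^13 ≡ 11^8 × 11^4 × 11^1 ≡ 7 × 11 × 11 (mod 19): 7 × 11 = 77 ≡ 1; 1 × 11 = 11 ≡ 11. So (-8)^13 ≡ 11 (mod 19).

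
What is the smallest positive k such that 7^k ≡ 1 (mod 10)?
Powers of 7 mod 10: 7^1≡7, 7^2≡9, 7^3≡3, 7^4≡1. Order = 4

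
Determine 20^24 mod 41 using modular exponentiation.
Using repeated squaring. 24 = 16 + 8 (binary 11000). Repeated squaring mod 41: 20^1 ≡ 20; 20^2 ≡ 20² = 400 ≡ 31; 20^4 ≡ 31² = 961 ≡ 18; 20^8 ≡ 18² = 324 ≡ 37; 20^16 ≡ 37² = 1369 ≡ 16. Multiply: 20^24 = 20^16 × 20^8 ≡ 16 × 37 (mod 41): 16 × 37 = 592 ≡ 18. So 20^24 ≡ 18 (mod 41).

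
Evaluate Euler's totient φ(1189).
1120

Prime factorization: 1189 = 29 × 41
Using the formula φ(n) = n × Π(1 - 1/p) for each prime factor p:
φ(1189) = 1189 × (1 - 1/29) × (1 - 1/41)
φ(1189) = 1120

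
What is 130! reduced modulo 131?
By Wilson's theorem, (130)! ≡ -1 ≡ 130 (mod 131)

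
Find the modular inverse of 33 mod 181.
33^(-1) ≡ 11 (mod 181). Verification: 33 × 11 = 363 ≡ 1 (mod 181)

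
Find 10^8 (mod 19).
8 = 8 (binary 1000). Repeated squaring mod 19: 10^1 ≡ 10; 10^2 ≡ 10² = 100 ≡ 5; 10^4 ≡ 5² = 25 ≡ 6; 10^8 ≡ 6² = 36 ≡ 17. So 10^8 ≡ 17 (mod 19).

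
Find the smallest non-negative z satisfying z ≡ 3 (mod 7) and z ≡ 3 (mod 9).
M = 7 × 9 = 63. M₁ = 9, y₁ ≡ 4 (mod 7). M₂ = 7, y₂ ≡ 4 (mod 9). z = 3×9×4 + 3×7×4 ≡ 3 (mod 63)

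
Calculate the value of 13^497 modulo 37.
Using Fermat: 13^{36} ≡ 1 (mod 37). 497 ≡ 29 (mod 36). So 13^{497} ≡ 13^{29} ≡ 22 (mod 37)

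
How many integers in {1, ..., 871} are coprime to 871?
792

Prime factorization: 871 = 13 × 67
Using the formula φ(n) = n × Π(1 - 1/p) for each prime factor p:
φ(871) = 871 × (1 - 1/13) × (1 - 1/67)
φ(871) = 792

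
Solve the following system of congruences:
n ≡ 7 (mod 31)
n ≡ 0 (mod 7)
7

Using the Chinese Remainder Theorem:
M = product of moduli = 217
For equation 1: M_1 = 7, 7 ≡ 7 (mod 31), inverse of 7 mod 31 is 9 (check: 7 × 9 = 63 ≡ 1 (mod 31))
For equation 2: M_2 = 31, 31 ≡ 3 (mod 7), inverse of 31 mod 7 is 5 (check: 3 × 5 = 15 ≡ 1 (mod 7))
Combine: n ≡ Σ r_i×M_i×(M_i⁻¹ mod m_i) = 7×7×9 + 0×31×5 = 441 + 0 = 441
441 mod 217 = 7
n ≡ 7 (mod 217)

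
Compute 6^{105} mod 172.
44

Using successive squaring:
Binary expansion of 105: 1101001
Powers of 6 mod 172 (each is the square of the previous):
  6^1 ≡ 6 (mod 172)
  6^2 ≡ 6² = 36 ≡ 36 (mod 172)
  6^4 ≡ 36² = 1296 ≡ 92 (mod 172)
  6^8 ≡ 92² = 8464 ≡ 36 (mod 172)
  6^16 ≡ 36² = 1296 ≡ 92 (mod 172)
  6^32 ≡ 92² = 8464 ≡ 36 (mod 172)
  6^64 ≡ 36² = 1296 ≡ 92 (mod 172)
105 = 64 + 32 + 8 + 1, so 6^105 = 6^64 × 6^32 × 6^8 × 6^1 ≡ 92 × 36 × 36 × 6 (mod 172)
Multiplying step by step:
  92 × 36 = 3312 ≡ 44 (mod 172)
  44 × 36 = 1584 ≡ 36 (mod 172)
  36 × 6 = 216 ≡ 44 (mod 172)
Result: 6^105 ≡ 44 (mod 172)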